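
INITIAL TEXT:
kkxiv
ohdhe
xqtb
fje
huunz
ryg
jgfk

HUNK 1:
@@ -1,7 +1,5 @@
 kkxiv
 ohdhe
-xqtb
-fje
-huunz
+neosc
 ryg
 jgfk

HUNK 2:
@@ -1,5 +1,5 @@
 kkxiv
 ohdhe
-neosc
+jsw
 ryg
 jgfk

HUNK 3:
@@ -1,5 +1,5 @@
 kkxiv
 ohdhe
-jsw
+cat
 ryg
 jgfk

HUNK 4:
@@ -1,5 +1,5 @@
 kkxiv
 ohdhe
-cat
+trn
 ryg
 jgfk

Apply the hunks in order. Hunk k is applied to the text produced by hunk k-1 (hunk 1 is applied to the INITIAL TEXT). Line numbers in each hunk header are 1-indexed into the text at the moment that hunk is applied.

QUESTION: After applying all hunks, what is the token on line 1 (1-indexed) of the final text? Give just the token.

Answer: kkxiv

Derivation:
Hunk 1: at line 1 remove [xqtb,fje,huunz] add [neosc] -> 5 lines: kkxiv ohdhe neosc ryg jgfk
Hunk 2: at line 1 remove [neosc] add [jsw] -> 5 lines: kkxiv ohdhe jsw ryg jgfk
Hunk 3: at line 1 remove [jsw] add [cat] -> 5 lines: kkxiv ohdhe cat ryg jgfk
Hunk 4: at line 1 remove [cat] add [trn] -> 5 lines: kkxiv ohdhe trn ryg jgfk
Final line 1: kkxiv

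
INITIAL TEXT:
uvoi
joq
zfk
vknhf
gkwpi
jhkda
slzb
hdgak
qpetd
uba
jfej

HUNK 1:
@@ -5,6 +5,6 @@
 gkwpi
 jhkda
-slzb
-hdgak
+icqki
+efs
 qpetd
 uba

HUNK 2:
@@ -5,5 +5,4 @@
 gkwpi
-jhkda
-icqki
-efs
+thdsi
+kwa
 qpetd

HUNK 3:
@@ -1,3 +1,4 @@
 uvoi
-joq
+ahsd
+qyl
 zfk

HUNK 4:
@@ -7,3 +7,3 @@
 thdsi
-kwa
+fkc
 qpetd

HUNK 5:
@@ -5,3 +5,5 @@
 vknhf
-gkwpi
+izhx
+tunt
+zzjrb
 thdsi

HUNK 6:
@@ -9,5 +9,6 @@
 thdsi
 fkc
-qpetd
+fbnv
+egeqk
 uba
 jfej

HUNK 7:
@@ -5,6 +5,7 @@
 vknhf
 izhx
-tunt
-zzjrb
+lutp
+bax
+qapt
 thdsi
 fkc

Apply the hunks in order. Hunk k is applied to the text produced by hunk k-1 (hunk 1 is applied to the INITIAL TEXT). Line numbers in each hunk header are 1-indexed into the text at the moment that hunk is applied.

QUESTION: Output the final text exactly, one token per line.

Hunk 1: at line 5 remove [slzb,hdgak] add [icqki,efs] -> 11 lines: uvoi joq zfk vknhf gkwpi jhkda icqki efs qpetd uba jfej
Hunk 2: at line 5 remove [jhkda,icqki,efs] add [thdsi,kwa] -> 10 lines: uvoi joq zfk vknhf gkwpi thdsi kwa qpetd uba jfej
Hunk 3: at line 1 remove [joq] add [ahsd,qyl] -> 11 lines: uvoi ahsd qyl zfk vknhf gkwpi thdsi kwa qpetd uba jfej
Hunk 4: at line 7 remove [kwa] add [fkc] -> 11 lines: uvoi ahsd qyl zfk vknhf gkwpi thdsi fkc qpetd uba jfej
Hunk 5: at line 5 remove [gkwpi] add [izhx,tunt,zzjrb] -> 13 lines: uvoi ahsd qyl zfk vknhf izhx tunt zzjrb thdsi fkc qpetd uba jfej
Hunk 6: at line 9 remove [qpetd] add [fbnv,egeqk] -> 14 lines: uvoi ahsd qyl zfk vknhf izhx tunt zzjrb thdsi fkc fbnv egeqk uba jfej
Hunk 7: at line 5 remove [tunt,zzjrb] add [lutp,bax,qapt] -> 15 lines: uvoi ahsd qyl zfk vknhf izhx lutp bax qapt thdsi fkc fbnv egeqk uba jfej

Answer: uvoi
ahsd
qyl
zfk
vknhf
izhx
lutp
bax
qapt
thdsi
fkc
fbnv
egeqk
uba
jfej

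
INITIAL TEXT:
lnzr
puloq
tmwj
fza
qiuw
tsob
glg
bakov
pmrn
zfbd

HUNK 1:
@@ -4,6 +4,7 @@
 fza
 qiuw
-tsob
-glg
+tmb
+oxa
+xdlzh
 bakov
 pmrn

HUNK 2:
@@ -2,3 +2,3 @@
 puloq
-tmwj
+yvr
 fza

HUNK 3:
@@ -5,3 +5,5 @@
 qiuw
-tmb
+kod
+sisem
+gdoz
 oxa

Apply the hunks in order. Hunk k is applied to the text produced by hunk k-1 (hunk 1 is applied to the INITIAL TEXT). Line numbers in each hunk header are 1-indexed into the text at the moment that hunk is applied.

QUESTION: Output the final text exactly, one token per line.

Answer: lnzr
puloq
yvr
fza
qiuw
kod
sisem
gdoz
oxa
xdlzh
bakov
pmrn
zfbd

Derivation:
Hunk 1: at line 4 remove [tsob,glg] add [tmb,oxa,xdlzh] -> 11 lines: lnzr puloq tmwj fza qiuw tmb oxa xdlzh bakov pmrn zfbd
Hunk 2: at line 2 remove [tmwj] add [yvr] -> 11 lines: lnzr puloq yvr fza qiuw tmb oxa xdlzh bakov pmrn zfbd
Hunk 3: at line 5 remove [tmb] add [kod,sisem,gdoz] -> 13 lines: lnzr puloq yvr fza qiuw kod sisem gdoz oxa xdlzh bakov pmrn zfbd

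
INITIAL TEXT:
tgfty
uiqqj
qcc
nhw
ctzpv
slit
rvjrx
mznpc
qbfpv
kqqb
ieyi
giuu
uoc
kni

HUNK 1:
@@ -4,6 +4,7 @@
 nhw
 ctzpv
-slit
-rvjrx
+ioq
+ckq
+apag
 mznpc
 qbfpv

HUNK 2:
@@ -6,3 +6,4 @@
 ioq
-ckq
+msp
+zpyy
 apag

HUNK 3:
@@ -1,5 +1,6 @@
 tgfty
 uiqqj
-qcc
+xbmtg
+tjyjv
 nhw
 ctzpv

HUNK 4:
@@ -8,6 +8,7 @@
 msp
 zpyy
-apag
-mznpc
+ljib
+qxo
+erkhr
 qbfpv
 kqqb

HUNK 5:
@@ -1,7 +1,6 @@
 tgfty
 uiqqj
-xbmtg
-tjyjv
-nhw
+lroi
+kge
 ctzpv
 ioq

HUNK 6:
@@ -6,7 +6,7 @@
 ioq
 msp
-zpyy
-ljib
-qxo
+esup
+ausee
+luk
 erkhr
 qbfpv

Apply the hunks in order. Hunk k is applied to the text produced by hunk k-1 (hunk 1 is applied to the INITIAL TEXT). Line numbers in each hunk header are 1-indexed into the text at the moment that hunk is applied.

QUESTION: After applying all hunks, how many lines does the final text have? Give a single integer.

Answer: 17

Derivation:
Hunk 1: at line 4 remove [slit,rvjrx] add [ioq,ckq,apag] -> 15 lines: tgfty uiqqj qcc nhw ctzpv ioq ckq apag mznpc qbfpv kqqb ieyi giuu uoc kni
Hunk 2: at line 6 remove [ckq] add [msp,zpyy] -> 16 lines: tgfty uiqqj qcc nhw ctzpv ioq msp zpyy apag mznpc qbfpv kqqb ieyi giuu uoc kni
Hunk 3: at line 1 remove [qcc] add [xbmtg,tjyjv] -> 17 lines: tgfty uiqqj xbmtg tjyjv nhw ctzpv ioq msp zpyy apag mznpc qbfpv kqqb ieyi giuu uoc kni
Hunk 4: at line 8 remove [apag,mznpc] add [ljib,qxo,erkhr] -> 18 lines: tgfty uiqqj xbmtg tjyjv nhw ctzpv ioq msp zpyy ljib qxo erkhr qbfpv kqqb ieyi giuu uoc kni
Hunk 5: at line 1 remove [xbmtg,tjyjv,nhw] add [lroi,kge] -> 17 lines: tgfty uiqqj lroi kge ctzpv ioq msp zpyy ljib qxo erkhr qbfpv kqqb ieyi giuu uoc kni
Hunk 6: at line 6 remove [zpyy,ljib,qxo] add [esup,ausee,luk] -> 17 lines: tgfty uiqqj lroi kge ctzpv ioq msp esup ausee luk erkhr qbfpv kqqb ieyi giuu uoc kni
Final line count: 17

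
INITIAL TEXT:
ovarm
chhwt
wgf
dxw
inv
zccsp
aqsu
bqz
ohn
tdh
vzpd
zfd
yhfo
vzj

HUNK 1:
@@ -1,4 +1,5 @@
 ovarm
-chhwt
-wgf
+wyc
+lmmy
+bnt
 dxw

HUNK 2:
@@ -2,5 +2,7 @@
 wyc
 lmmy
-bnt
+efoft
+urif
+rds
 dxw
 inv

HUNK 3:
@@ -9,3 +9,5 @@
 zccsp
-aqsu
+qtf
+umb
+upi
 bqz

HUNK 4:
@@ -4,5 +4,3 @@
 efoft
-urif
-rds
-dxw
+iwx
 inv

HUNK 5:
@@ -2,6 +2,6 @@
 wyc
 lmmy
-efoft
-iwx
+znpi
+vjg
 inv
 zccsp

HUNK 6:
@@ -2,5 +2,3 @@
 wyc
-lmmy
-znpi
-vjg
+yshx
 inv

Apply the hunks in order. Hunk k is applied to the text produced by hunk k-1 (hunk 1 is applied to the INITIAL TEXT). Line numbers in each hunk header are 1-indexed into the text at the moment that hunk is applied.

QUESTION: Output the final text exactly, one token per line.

Answer: ovarm
wyc
yshx
inv
zccsp
qtf
umb
upi
bqz
ohn
tdh
vzpd
zfd
yhfo
vzj

Derivation:
Hunk 1: at line 1 remove [chhwt,wgf] add [wyc,lmmy,bnt] -> 15 lines: ovarm wyc lmmy bnt dxw inv zccsp aqsu bqz ohn tdh vzpd zfd yhfo vzj
Hunk 2: at line 2 remove [bnt] add [efoft,urif,rds] -> 17 lines: ovarm wyc lmmy efoft urif rds dxw inv zccsp aqsu bqz ohn tdh vzpd zfd yhfo vzj
Hunk 3: at line 9 remove [aqsu] add [qtf,umb,upi] -> 19 lines: ovarm wyc lmmy efoft urif rds dxw inv zccsp qtf umb upi bqz ohn tdh vzpd zfd yhfo vzj
Hunk 4: at line 4 remove [urif,rds,dxw] add [iwx] -> 17 lines: ovarm wyc lmmy efoft iwx inv zccsp qtf umb upi bqz ohn tdh vzpd zfd yhfo vzj
Hunk 5: at line 2 remove [efoft,iwx] add [znpi,vjg] -> 17 lines: ovarm wyc lmmy znpi vjg inv zccsp qtf umb upi bqz ohn tdh vzpd zfd yhfo vzj
Hunk 6: at line 2 remove [lmmy,znpi,vjg] add [yshx] -> 15 lines: ovarm wyc yshx inv zccsp qtf umb upi bqz ohn tdh vzpd zfd yhfo vzj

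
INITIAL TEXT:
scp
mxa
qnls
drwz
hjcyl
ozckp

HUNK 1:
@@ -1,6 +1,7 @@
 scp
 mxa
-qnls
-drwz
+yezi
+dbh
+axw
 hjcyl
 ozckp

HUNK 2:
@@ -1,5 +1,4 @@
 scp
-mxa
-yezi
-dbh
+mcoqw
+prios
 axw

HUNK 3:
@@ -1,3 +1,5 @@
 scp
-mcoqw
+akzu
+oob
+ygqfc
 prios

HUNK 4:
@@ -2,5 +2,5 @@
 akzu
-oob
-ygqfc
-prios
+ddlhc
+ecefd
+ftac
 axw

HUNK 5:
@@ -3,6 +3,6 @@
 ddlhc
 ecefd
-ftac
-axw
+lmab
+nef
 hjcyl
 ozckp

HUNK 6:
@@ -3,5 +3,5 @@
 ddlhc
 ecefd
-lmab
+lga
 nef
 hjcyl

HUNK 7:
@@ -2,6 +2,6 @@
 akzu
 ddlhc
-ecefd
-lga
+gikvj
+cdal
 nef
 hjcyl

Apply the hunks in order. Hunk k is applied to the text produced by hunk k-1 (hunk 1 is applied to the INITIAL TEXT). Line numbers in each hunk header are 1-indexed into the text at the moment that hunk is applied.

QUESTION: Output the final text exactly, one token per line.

Answer: scp
akzu
ddlhc
gikvj
cdal
nef
hjcyl
ozckp

Derivation:
Hunk 1: at line 1 remove [qnls,drwz] add [yezi,dbh,axw] -> 7 lines: scp mxa yezi dbh axw hjcyl ozckp
Hunk 2: at line 1 remove [mxa,yezi,dbh] add [mcoqw,prios] -> 6 lines: scp mcoqw prios axw hjcyl ozckp
Hunk 3: at line 1 remove [mcoqw] add [akzu,oob,ygqfc] -> 8 lines: scp akzu oob ygqfc prios axw hjcyl ozckp
Hunk 4: at line 2 remove [oob,ygqfc,prios] add [ddlhc,ecefd,ftac] -> 8 lines: scp akzu ddlhc ecefd ftac axw hjcyl ozckp
Hunk 5: at line 3 remove [ftac,axw] add [lmab,nef] -> 8 lines: scp akzu ddlhc ecefd lmab nef hjcyl ozckp
Hunk 6: at line 3 remove [lmab] add [lga] -> 8 lines: scp akzu ddlhc ecefd lga nef hjcyl ozckp
Hunk 7: at line 2 remove [ecefd,lga] add [gikvj,cdal] -> 8 lines: scp akzu ddlhc gikvj cdal nef hjcyl ozckp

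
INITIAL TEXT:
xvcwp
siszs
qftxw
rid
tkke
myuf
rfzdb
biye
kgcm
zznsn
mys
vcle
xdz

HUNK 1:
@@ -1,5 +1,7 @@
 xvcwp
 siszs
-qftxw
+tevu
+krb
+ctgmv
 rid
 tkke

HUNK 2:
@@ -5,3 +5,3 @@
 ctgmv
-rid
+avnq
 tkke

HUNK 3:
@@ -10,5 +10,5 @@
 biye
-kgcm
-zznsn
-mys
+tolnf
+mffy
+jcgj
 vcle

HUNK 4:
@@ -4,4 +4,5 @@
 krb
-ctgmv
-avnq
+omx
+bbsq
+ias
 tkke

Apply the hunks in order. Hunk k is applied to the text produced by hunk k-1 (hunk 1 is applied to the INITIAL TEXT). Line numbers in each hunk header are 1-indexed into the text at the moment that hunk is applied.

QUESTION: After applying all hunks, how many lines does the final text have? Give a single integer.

Answer: 16

Derivation:
Hunk 1: at line 1 remove [qftxw] add [tevu,krb,ctgmv] -> 15 lines: xvcwp siszs tevu krb ctgmv rid tkke myuf rfzdb biye kgcm zznsn mys vcle xdz
Hunk 2: at line 5 remove [rid] add [avnq] -> 15 lines: xvcwp siszs tevu krb ctgmv avnq tkke myuf rfzdb biye kgcm zznsn mys vcle xdz
Hunk 3: at line 10 remove [kgcm,zznsn,mys] add [tolnf,mffy,jcgj] -> 15 lines: xvcwp siszs tevu krb ctgmv avnq tkke myuf rfzdb biye tolnf mffy jcgj vcle xdz
Hunk 4: at line 4 remove [ctgmv,avnq] add [omx,bbsq,ias] -> 16 lines: xvcwp siszs tevu krb omx bbsq ias tkke myuf rfzdb biye tolnf mffy jcgj vcle xdz
Final line count: 16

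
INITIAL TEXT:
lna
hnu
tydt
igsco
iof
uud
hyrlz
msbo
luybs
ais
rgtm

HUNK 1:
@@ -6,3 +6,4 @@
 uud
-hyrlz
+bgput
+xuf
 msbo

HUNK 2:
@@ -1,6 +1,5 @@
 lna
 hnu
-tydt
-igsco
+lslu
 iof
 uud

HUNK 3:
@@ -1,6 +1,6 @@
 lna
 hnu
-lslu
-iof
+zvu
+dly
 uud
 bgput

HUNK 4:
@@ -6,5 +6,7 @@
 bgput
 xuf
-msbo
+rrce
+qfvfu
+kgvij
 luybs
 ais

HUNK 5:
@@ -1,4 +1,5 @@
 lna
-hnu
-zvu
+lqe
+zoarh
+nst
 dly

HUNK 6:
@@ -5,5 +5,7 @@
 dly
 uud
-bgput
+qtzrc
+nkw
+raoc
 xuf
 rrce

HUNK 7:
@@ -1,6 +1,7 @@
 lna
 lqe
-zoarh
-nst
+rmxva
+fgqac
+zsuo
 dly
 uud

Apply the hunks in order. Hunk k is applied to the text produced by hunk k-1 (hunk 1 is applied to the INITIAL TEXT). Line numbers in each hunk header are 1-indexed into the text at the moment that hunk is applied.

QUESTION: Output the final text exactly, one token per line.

Answer: lna
lqe
rmxva
fgqac
zsuo
dly
uud
qtzrc
nkw
raoc
xuf
rrce
qfvfu
kgvij
luybs
ais
rgtm

Derivation:
Hunk 1: at line 6 remove [hyrlz] add [bgput,xuf] -> 12 lines: lna hnu tydt igsco iof uud bgput xuf msbo luybs ais rgtm
Hunk 2: at line 1 remove [tydt,igsco] add [lslu] -> 11 lines: lna hnu lslu iof uud bgput xuf msbo luybs ais rgtm
Hunk 3: at line 1 remove [lslu,iof] add [zvu,dly] -> 11 lines: lna hnu zvu dly uud bgput xuf msbo luybs ais rgtm
Hunk 4: at line 6 remove [msbo] add [rrce,qfvfu,kgvij] -> 13 lines: lna hnu zvu dly uud bgput xuf rrce qfvfu kgvij luybs ais rgtm
Hunk 5: at line 1 remove [hnu,zvu] add [lqe,zoarh,nst] -> 14 lines: lna lqe zoarh nst dly uud bgput xuf rrce qfvfu kgvij luybs ais rgtm
Hunk 6: at line 5 remove [bgput] add [qtzrc,nkw,raoc] -> 16 lines: lna lqe zoarh nst dly uud qtzrc nkw raoc xuf rrce qfvfu kgvij luybs ais rgtm
Hunk 7: at line 1 remove [zoarh,nst] add [rmxva,fgqac,zsuo] -> 17 lines: lna lqe rmxva fgqac zsuo dly uud qtzrc nkw raoc xuf rrce qfvfu kgvij luybs ais rgtm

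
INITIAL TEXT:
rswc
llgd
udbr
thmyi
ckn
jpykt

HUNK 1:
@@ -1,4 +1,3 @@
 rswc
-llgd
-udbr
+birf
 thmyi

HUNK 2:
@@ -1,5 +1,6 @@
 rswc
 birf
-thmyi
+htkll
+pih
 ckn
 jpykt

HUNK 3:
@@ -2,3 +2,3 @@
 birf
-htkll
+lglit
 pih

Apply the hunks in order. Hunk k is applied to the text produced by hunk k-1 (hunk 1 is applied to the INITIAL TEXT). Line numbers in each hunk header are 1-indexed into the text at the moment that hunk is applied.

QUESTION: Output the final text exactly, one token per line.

Hunk 1: at line 1 remove [llgd,udbr] add [birf] -> 5 lines: rswc birf thmyi ckn jpykt
Hunk 2: at line 1 remove [thmyi] add [htkll,pih] -> 6 lines: rswc birf htkll pih ckn jpykt
Hunk 3: at line 2 remove [htkll] add [lglit] -> 6 lines: rswc birf lglit pih ckn jpykt

Answer: rswc
birf
lglit
pih
ckn
jpykt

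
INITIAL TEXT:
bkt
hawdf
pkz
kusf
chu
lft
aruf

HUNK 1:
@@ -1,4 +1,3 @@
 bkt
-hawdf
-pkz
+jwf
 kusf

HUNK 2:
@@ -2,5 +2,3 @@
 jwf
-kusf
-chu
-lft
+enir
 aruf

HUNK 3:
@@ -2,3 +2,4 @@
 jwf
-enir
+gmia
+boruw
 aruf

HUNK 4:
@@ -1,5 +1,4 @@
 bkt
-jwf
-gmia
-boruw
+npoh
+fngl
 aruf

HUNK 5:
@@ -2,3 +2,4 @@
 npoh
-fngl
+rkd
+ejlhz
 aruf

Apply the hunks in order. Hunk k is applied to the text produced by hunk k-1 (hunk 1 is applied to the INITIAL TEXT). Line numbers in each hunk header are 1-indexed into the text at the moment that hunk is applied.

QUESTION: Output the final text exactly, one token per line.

Hunk 1: at line 1 remove [hawdf,pkz] add [jwf] -> 6 lines: bkt jwf kusf chu lft aruf
Hunk 2: at line 2 remove [kusf,chu,lft] add [enir] -> 4 lines: bkt jwf enir aruf
Hunk 3: at line 2 remove [enir] add [gmia,boruw] -> 5 lines: bkt jwf gmia boruw aruf
Hunk 4: at line 1 remove [jwf,gmia,boruw] add [npoh,fngl] -> 4 lines: bkt npoh fngl aruf
Hunk 5: at line 2 remove [fngl] add [rkd,ejlhz] -> 5 lines: bkt npoh rkd ejlhz aruf

Answer: bkt
npoh
rkd
ejlhz
aruf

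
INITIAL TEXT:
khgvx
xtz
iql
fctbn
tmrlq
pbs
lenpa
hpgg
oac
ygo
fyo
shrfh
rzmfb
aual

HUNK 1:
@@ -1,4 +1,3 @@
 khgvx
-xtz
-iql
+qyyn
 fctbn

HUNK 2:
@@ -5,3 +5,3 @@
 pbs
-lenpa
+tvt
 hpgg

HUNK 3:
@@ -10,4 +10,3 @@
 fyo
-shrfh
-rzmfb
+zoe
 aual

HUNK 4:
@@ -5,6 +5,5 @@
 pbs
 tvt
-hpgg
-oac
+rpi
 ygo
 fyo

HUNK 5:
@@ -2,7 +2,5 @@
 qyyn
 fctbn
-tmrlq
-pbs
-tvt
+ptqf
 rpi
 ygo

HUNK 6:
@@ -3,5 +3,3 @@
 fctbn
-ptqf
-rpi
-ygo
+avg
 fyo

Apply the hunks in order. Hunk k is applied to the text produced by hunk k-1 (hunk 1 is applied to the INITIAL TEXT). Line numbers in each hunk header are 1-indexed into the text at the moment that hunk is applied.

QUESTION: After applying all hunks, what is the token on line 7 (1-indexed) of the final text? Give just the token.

Answer: aual

Derivation:
Hunk 1: at line 1 remove [xtz,iql] add [qyyn] -> 13 lines: khgvx qyyn fctbn tmrlq pbs lenpa hpgg oac ygo fyo shrfh rzmfb aual
Hunk 2: at line 5 remove [lenpa] add [tvt] -> 13 lines: khgvx qyyn fctbn tmrlq pbs tvt hpgg oac ygo fyo shrfh rzmfb aual
Hunk 3: at line 10 remove [shrfh,rzmfb] add [zoe] -> 12 lines: khgvx qyyn fctbn tmrlq pbs tvt hpgg oac ygo fyo zoe aual
Hunk 4: at line 5 remove [hpgg,oac] add [rpi] -> 11 lines: khgvx qyyn fctbn tmrlq pbs tvt rpi ygo fyo zoe aual
Hunk 5: at line 2 remove [tmrlq,pbs,tvt] add [ptqf] -> 9 lines: khgvx qyyn fctbn ptqf rpi ygo fyo zoe aual
Hunk 6: at line 3 remove [ptqf,rpi,ygo] add [avg] -> 7 lines: khgvx qyyn fctbn avg fyo zoe aual
Final line 7: aual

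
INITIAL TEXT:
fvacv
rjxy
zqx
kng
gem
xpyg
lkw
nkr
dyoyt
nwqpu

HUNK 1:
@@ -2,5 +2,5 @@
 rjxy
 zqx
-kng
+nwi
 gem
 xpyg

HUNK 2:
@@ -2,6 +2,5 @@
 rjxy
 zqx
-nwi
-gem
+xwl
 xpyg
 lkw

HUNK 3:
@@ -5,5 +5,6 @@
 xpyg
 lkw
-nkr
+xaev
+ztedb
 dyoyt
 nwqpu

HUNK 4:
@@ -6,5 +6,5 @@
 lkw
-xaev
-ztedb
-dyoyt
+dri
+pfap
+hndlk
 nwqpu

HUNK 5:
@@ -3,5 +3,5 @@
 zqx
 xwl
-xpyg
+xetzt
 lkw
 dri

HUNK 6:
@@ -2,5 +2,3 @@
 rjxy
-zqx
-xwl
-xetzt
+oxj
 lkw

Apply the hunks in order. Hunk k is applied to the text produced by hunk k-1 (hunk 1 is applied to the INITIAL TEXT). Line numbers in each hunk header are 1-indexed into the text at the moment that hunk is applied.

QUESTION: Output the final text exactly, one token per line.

Answer: fvacv
rjxy
oxj
lkw
dri
pfap
hndlk
nwqpu

Derivation:
Hunk 1: at line 2 remove [kng] add [nwi] -> 10 lines: fvacv rjxy zqx nwi gem xpyg lkw nkr dyoyt nwqpu
Hunk 2: at line 2 remove [nwi,gem] add [xwl] -> 9 lines: fvacv rjxy zqx xwl xpyg lkw nkr dyoyt nwqpu
Hunk 3: at line 5 remove [nkr] add [xaev,ztedb] -> 10 lines: fvacv rjxy zqx xwl xpyg lkw xaev ztedb dyoyt nwqpu
Hunk 4: at line 6 remove [xaev,ztedb,dyoyt] add [dri,pfap,hndlk] -> 10 lines: fvacv rjxy zqx xwl xpyg lkw dri pfap hndlk nwqpu
Hunk 5: at line 3 remove [xpyg] add [xetzt] -> 10 lines: fvacv rjxy zqx xwl xetzt lkw dri pfap hndlk nwqpu
Hunk 6: at line 2 remove [zqx,xwl,xetzt] add [oxj] -> 8 lines: fvacv rjxy oxj lkw dri pfap hndlk nwqpu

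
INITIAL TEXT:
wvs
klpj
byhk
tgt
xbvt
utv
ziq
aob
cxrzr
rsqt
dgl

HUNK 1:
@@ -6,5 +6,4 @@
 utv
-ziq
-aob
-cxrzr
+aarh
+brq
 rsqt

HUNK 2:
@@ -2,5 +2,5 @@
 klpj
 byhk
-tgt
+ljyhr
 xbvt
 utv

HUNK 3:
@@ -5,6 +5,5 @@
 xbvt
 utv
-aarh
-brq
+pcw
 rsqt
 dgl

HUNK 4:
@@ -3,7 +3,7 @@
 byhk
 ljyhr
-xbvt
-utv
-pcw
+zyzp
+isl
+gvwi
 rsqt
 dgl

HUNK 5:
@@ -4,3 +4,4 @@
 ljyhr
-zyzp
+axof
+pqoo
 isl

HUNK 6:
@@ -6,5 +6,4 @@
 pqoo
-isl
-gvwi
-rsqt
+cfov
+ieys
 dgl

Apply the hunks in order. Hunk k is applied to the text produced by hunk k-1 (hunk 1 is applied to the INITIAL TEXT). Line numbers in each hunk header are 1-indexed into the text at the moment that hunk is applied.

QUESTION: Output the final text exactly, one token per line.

Answer: wvs
klpj
byhk
ljyhr
axof
pqoo
cfov
ieys
dgl

Derivation:
Hunk 1: at line 6 remove [ziq,aob,cxrzr] add [aarh,brq] -> 10 lines: wvs klpj byhk tgt xbvt utv aarh brq rsqt dgl
Hunk 2: at line 2 remove [tgt] add [ljyhr] -> 10 lines: wvs klpj byhk ljyhr xbvt utv aarh brq rsqt dgl
Hunk 3: at line 5 remove [aarh,brq] add [pcw] -> 9 lines: wvs klpj byhk ljyhr xbvt utv pcw rsqt dgl
Hunk 4: at line 3 remove [xbvt,utv,pcw] add [zyzp,isl,gvwi] -> 9 lines: wvs klpj byhk ljyhr zyzp isl gvwi rsqt dgl
Hunk 5: at line 4 remove [zyzp] add [axof,pqoo] -> 10 lines: wvs klpj byhk ljyhr axof pqoo isl gvwi rsqt dgl
Hunk 6: at line 6 remove [isl,gvwi,rsqt] add [cfov,ieys] -> 9 lines: wvs klpj byhk ljyhr axof pqoo cfov ieys dgl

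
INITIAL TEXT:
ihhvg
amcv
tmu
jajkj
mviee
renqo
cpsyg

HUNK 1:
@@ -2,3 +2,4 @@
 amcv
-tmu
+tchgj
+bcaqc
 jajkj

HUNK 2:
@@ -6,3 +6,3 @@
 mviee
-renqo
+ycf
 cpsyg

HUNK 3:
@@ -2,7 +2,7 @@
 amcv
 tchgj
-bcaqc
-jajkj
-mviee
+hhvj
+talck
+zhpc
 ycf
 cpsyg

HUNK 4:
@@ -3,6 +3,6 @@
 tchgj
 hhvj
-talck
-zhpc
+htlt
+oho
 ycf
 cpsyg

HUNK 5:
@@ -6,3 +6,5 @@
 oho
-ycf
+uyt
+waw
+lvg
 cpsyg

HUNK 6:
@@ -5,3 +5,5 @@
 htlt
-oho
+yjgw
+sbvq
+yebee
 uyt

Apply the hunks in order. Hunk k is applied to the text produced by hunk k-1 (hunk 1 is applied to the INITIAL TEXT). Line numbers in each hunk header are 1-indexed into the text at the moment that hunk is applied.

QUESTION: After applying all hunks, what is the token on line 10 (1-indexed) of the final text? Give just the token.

Answer: waw

Derivation:
Hunk 1: at line 2 remove [tmu] add [tchgj,bcaqc] -> 8 lines: ihhvg amcv tchgj bcaqc jajkj mviee renqo cpsyg
Hunk 2: at line 6 remove [renqo] add [ycf] -> 8 lines: ihhvg amcv tchgj bcaqc jajkj mviee ycf cpsyg
Hunk 3: at line 2 remove [bcaqc,jajkj,mviee] add [hhvj,talck,zhpc] -> 8 lines: ihhvg amcv tchgj hhvj talck zhpc ycf cpsyg
Hunk 4: at line 3 remove [talck,zhpc] add [htlt,oho] -> 8 lines: ihhvg amcv tchgj hhvj htlt oho ycf cpsyg
Hunk 5: at line 6 remove [ycf] add [uyt,waw,lvg] -> 10 lines: ihhvg amcv tchgj hhvj htlt oho uyt waw lvg cpsyg
Hunk 6: at line 5 remove [oho] add [yjgw,sbvq,yebee] -> 12 lines: ihhvg amcv tchgj hhvj htlt yjgw sbvq yebee uyt waw lvg cpsyg
Final line 10: waw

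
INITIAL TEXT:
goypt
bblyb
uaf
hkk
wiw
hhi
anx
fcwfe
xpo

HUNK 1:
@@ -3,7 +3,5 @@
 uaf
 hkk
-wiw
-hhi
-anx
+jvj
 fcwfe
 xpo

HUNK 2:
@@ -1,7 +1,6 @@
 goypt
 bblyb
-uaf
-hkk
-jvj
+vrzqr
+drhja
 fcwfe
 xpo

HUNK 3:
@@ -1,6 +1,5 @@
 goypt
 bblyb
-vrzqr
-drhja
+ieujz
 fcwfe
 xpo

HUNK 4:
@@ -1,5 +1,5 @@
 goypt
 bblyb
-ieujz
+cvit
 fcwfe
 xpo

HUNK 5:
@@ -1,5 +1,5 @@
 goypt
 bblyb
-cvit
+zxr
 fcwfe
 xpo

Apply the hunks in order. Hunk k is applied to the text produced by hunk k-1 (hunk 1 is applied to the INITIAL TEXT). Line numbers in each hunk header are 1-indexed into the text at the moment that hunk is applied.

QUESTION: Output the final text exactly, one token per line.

Answer: goypt
bblyb
zxr
fcwfe
xpo

Derivation:
Hunk 1: at line 3 remove [wiw,hhi,anx] add [jvj] -> 7 lines: goypt bblyb uaf hkk jvj fcwfe xpo
Hunk 2: at line 1 remove [uaf,hkk,jvj] add [vrzqr,drhja] -> 6 lines: goypt bblyb vrzqr drhja fcwfe xpo
Hunk 3: at line 1 remove [vrzqr,drhja] add [ieujz] -> 5 lines: goypt bblyb ieujz fcwfe xpo
Hunk 4: at line 1 remove [ieujz] add [cvit] -> 5 lines: goypt bblyb cvit fcwfe xpo
Hunk 5: at line 1 remove [cvit] add [zxr] -> 5 lines: goypt bblyb zxr fcwfe xpo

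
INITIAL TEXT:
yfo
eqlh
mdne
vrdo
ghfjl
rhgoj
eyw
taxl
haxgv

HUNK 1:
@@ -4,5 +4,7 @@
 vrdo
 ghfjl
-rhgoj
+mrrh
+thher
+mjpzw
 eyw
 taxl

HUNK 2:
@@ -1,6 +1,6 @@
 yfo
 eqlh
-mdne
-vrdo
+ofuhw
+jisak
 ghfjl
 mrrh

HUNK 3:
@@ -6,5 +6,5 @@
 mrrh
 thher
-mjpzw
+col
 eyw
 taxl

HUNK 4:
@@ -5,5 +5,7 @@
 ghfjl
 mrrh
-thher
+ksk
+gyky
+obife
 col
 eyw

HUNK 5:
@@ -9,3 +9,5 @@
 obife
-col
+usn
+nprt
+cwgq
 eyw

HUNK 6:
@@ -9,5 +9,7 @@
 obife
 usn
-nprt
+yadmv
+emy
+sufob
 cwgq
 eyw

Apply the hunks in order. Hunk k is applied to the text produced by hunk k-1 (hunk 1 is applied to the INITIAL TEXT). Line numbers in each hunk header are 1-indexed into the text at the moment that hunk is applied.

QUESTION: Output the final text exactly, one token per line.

Answer: yfo
eqlh
ofuhw
jisak
ghfjl
mrrh
ksk
gyky
obife
usn
yadmv
emy
sufob
cwgq
eyw
taxl
haxgv

Derivation:
Hunk 1: at line 4 remove [rhgoj] add [mrrh,thher,mjpzw] -> 11 lines: yfo eqlh mdne vrdo ghfjl mrrh thher mjpzw eyw taxl haxgv
Hunk 2: at line 1 remove [mdne,vrdo] add [ofuhw,jisak] -> 11 lines: yfo eqlh ofuhw jisak ghfjl mrrh thher mjpzw eyw taxl haxgv
Hunk 3: at line 6 remove [mjpzw] add [col] -> 11 lines: yfo eqlh ofuhw jisak ghfjl mrrh thher col eyw taxl haxgv
Hunk 4: at line 5 remove [thher] add [ksk,gyky,obife] -> 13 lines: yfo eqlh ofuhw jisak ghfjl mrrh ksk gyky obife col eyw taxl haxgv
Hunk 5: at line 9 remove [col] add [usn,nprt,cwgq] -> 15 lines: yfo eqlh ofuhw jisak ghfjl mrrh ksk gyky obife usn nprt cwgq eyw taxl haxgv
Hunk 6: at line 9 remove [nprt] add [yadmv,emy,sufob] -> 17 lines: yfo eqlh ofuhw jisak ghfjl mrrh ksk gyky obife usn yadmv emy sufob cwgq eyw taxl haxgv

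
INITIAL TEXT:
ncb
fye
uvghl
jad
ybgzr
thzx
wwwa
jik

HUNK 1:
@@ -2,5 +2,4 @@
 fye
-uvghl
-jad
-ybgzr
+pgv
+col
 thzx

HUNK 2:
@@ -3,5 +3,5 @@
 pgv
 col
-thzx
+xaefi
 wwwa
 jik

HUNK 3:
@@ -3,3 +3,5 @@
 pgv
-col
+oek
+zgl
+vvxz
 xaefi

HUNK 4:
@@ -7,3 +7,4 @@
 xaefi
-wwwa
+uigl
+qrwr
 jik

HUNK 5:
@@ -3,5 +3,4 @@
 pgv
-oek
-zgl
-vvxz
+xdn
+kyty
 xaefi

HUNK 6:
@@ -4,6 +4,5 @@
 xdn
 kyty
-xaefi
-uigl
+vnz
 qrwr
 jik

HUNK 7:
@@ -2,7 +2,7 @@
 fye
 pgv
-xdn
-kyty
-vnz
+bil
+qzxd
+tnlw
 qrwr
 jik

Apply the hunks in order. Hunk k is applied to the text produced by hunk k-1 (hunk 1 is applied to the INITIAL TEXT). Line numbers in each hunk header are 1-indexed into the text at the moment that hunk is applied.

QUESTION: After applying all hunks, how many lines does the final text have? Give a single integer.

Hunk 1: at line 2 remove [uvghl,jad,ybgzr] add [pgv,col] -> 7 lines: ncb fye pgv col thzx wwwa jik
Hunk 2: at line 3 remove [thzx] add [xaefi] -> 7 lines: ncb fye pgv col xaefi wwwa jik
Hunk 3: at line 3 remove [col] add [oek,zgl,vvxz] -> 9 lines: ncb fye pgv oek zgl vvxz xaefi wwwa jik
Hunk 4: at line 7 remove [wwwa] add [uigl,qrwr] -> 10 lines: ncb fye pgv oek zgl vvxz xaefi uigl qrwr jik
Hunk 5: at line 3 remove [oek,zgl,vvxz] add [xdn,kyty] -> 9 lines: ncb fye pgv xdn kyty xaefi uigl qrwr jik
Hunk 6: at line 4 remove [xaefi,uigl] add [vnz] -> 8 lines: ncb fye pgv xdn kyty vnz qrwr jik
Hunk 7: at line 2 remove [xdn,kyty,vnz] add [bil,qzxd,tnlw] -> 8 lines: ncb fye pgv bil qzxd tnlw qrwr jik
Final line count: 8

Answer: 8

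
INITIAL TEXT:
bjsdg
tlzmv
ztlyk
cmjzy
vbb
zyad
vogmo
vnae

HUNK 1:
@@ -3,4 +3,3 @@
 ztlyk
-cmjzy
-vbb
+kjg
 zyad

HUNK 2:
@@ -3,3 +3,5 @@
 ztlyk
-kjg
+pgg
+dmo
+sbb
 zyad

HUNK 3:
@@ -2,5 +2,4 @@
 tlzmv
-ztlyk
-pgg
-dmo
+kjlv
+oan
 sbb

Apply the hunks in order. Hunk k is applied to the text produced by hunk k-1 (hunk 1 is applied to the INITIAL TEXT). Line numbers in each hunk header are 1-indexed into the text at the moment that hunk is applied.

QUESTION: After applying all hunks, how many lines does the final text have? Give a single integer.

Hunk 1: at line 3 remove [cmjzy,vbb] add [kjg] -> 7 lines: bjsdg tlzmv ztlyk kjg zyad vogmo vnae
Hunk 2: at line 3 remove [kjg] add [pgg,dmo,sbb] -> 9 lines: bjsdg tlzmv ztlyk pgg dmo sbb zyad vogmo vnae
Hunk 3: at line 2 remove [ztlyk,pgg,dmo] add [kjlv,oan] -> 8 lines: bjsdg tlzmv kjlv oan sbb zyad vogmo vnae
Final line count: 8

Answer: 8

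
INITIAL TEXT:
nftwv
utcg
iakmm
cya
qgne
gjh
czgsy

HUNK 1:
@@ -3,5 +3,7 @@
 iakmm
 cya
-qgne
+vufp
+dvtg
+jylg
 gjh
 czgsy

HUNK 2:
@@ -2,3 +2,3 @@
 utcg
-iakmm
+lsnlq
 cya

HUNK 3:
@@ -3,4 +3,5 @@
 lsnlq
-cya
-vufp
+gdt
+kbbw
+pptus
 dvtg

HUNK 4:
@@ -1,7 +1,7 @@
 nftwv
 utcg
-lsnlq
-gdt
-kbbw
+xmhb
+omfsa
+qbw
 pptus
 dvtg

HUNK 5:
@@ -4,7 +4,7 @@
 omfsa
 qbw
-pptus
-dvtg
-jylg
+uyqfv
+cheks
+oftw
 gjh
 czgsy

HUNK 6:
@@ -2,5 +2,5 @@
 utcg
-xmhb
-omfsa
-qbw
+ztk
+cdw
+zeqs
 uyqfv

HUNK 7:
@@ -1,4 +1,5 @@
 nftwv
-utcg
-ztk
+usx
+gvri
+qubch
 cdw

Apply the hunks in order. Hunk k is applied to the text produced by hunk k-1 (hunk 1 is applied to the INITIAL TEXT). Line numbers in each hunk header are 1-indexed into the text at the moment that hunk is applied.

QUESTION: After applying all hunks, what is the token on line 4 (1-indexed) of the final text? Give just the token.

Hunk 1: at line 3 remove [qgne] add [vufp,dvtg,jylg] -> 9 lines: nftwv utcg iakmm cya vufp dvtg jylg gjh czgsy
Hunk 2: at line 2 remove [iakmm] add [lsnlq] -> 9 lines: nftwv utcg lsnlq cya vufp dvtg jylg gjh czgsy
Hunk 3: at line 3 remove [cya,vufp] add [gdt,kbbw,pptus] -> 10 lines: nftwv utcg lsnlq gdt kbbw pptus dvtg jylg gjh czgsy
Hunk 4: at line 1 remove [lsnlq,gdt,kbbw] add [xmhb,omfsa,qbw] -> 10 lines: nftwv utcg xmhb omfsa qbw pptus dvtg jylg gjh czgsy
Hunk 5: at line 4 remove [pptus,dvtg,jylg] add [uyqfv,cheks,oftw] -> 10 lines: nftwv utcg xmhb omfsa qbw uyqfv cheks oftw gjh czgsy
Hunk 6: at line 2 remove [xmhb,omfsa,qbw] add [ztk,cdw,zeqs] -> 10 lines: nftwv utcg ztk cdw zeqs uyqfv cheks oftw gjh czgsy
Hunk 7: at line 1 remove [utcg,ztk] add [usx,gvri,qubch] -> 11 lines: nftwv usx gvri qubch cdw zeqs uyqfv cheks oftw gjh czgsy
Final line 4: qubch

Answer: qubch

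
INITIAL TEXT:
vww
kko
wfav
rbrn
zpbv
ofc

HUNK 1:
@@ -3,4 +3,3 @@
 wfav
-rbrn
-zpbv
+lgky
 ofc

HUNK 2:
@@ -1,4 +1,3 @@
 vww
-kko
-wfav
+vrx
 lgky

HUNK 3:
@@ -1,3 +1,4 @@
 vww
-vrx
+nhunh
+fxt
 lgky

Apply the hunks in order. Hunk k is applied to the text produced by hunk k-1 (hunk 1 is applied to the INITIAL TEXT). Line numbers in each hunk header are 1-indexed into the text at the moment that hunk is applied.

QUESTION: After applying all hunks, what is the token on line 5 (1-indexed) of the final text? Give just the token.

Hunk 1: at line 3 remove [rbrn,zpbv] add [lgky] -> 5 lines: vww kko wfav lgky ofc
Hunk 2: at line 1 remove [kko,wfav] add [vrx] -> 4 lines: vww vrx lgky ofc
Hunk 3: at line 1 remove [vrx] add [nhunh,fxt] -> 5 lines: vww nhunh fxt lgky ofc
Final line 5: ofc

Answer: ofc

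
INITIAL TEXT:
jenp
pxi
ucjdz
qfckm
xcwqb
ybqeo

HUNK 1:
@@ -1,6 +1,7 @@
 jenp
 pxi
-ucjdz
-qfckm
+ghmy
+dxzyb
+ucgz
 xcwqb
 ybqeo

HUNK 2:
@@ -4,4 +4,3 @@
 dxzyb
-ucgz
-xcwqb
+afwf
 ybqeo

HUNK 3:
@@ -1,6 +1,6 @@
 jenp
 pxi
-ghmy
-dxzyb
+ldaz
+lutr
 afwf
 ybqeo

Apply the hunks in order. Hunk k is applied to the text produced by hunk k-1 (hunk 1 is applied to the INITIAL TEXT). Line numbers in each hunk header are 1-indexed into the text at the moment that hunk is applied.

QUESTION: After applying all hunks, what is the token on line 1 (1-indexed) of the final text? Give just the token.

Hunk 1: at line 1 remove [ucjdz,qfckm] add [ghmy,dxzyb,ucgz] -> 7 lines: jenp pxi ghmy dxzyb ucgz xcwqb ybqeo
Hunk 2: at line 4 remove [ucgz,xcwqb] add [afwf] -> 6 lines: jenp pxi ghmy dxzyb afwf ybqeo
Hunk 3: at line 1 remove [ghmy,dxzyb] add [ldaz,lutr] -> 6 lines: jenp pxi ldaz lutr afwf ybqeo
Final line 1: jenp

Answer: jenp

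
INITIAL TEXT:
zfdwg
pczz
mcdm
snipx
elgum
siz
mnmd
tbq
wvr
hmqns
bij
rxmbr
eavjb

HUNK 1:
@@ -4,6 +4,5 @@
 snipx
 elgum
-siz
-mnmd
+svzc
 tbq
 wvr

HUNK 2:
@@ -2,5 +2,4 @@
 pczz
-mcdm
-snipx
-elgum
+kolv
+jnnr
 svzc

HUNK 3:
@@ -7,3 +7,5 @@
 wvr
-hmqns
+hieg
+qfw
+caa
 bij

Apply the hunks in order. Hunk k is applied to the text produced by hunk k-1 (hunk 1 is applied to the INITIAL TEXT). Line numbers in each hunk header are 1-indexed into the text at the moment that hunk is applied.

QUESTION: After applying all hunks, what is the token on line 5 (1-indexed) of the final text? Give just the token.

Answer: svzc

Derivation:
Hunk 1: at line 4 remove [siz,mnmd] add [svzc] -> 12 lines: zfdwg pczz mcdm snipx elgum svzc tbq wvr hmqns bij rxmbr eavjb
Hunk 2: at line 2 remove [mcdm,snipx,elgum] add [kolv,jnnr] -> 11 lines: zfdwg pczz kolv jnnr svzc tbq wvr hmqns bij rxmbr eavjb
Hunk 3: at line 7 remove [hmqns] add [hieg,qfw,caa] -> 13 lines: zfdwg pczz kolv jnnr svzc tbq wvr hieg qfw caa bij rxmbr eavjb
Final line 5: svzc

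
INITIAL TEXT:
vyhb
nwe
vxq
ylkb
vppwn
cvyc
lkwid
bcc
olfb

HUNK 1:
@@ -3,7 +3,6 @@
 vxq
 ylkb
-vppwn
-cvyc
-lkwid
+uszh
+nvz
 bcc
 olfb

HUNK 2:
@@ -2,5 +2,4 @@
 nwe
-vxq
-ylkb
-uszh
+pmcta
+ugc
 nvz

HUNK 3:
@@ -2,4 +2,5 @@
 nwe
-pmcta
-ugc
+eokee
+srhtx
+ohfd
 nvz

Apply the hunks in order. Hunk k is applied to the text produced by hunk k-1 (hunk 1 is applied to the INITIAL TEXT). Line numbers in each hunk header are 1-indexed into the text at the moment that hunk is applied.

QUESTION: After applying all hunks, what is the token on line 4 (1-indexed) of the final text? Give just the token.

Answer: srhtx

Derivation:
Hunk 1: at line 3 remove [vppwn,cvyc,lkwid] add [uszh,nvz] -> 8 lines: vyhb nwe vxq ylkb uszh nvz bcc olfb
Hunk 2: at line 2 remove [vxq,ylkb,uszh] add [pmcta,ugc] -> 7 lines: vyhb nwe pmcta ugc nvz bcc olfb
Hunk 3: at line 2 remove [pmcta,ugc] add [eokee,srhtx,ohfd] -> 8 lines: vyhb nwe eokee srhtx ohfd nvz bcc olfb
Final line 4: srhtx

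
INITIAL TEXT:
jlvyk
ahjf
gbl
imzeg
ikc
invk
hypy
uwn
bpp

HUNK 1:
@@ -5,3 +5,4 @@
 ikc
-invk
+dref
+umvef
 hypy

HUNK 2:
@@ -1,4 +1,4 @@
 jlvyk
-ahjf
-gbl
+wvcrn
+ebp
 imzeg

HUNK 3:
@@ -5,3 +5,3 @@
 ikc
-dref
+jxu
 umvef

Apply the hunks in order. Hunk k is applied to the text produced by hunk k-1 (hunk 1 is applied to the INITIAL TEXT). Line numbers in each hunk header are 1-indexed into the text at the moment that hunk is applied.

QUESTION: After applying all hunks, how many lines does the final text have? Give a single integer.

Hunk 1: at line 5 remove [invk] add [dref,umvef] -> 10 lines: jlvyk ahjf gbl imzeg ikc dref umvef hypy uwn bpp
Hunk 2: at line 1 remove [ahjf,gbl] add [wvcrn,ebp] -> 10 lines: jlvyk wvcrn ebp imzeg ikc dref umvef hypy uwn bpp
Hunk 3: at line 5 remove [dref] add [jxu] -> 10 lines: jlvyk wvcrn ebp imzeg ikc jxu umvef hypy uwn bpp
Final line count: 10

Answer: 10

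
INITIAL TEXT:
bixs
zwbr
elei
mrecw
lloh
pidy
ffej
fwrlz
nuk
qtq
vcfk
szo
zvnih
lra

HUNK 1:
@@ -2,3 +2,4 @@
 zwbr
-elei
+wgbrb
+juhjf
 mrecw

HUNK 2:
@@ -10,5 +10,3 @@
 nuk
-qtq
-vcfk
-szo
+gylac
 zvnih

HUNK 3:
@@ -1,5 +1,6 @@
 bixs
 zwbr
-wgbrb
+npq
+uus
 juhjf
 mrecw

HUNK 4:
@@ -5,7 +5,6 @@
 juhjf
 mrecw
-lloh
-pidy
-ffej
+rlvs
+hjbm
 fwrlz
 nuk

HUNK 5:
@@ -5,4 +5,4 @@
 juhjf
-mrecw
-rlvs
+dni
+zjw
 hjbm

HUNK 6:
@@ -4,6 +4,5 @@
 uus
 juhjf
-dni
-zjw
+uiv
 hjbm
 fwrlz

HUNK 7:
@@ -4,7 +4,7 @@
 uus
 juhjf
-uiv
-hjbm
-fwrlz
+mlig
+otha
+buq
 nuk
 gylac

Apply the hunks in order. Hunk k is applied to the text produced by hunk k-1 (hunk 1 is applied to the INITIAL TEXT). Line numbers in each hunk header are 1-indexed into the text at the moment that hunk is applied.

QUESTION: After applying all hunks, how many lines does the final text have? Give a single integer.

Answer: 12

Derivation:
Hunk 1: at line 2 remove [elei] add [wgbrb,juhjf] -> 15 lines: bixs zwbr wgbrb juhjf mrecw lloh pidy ffej fwrlz nuk qtq vcfk szo zvnih lra
Hunk 2: at line 10 remove [qtq,vcfk,szo] add [gylac] -> 13 lines: bixs zwbr wgbrb juhjf mrecw lloh pidy ffej fwrlz nuk gylac zvnih lra
Hunk 3: at line 1 remove [wgbrb] add [npq,uus] -> 14 lines: bixs zwbr npq uus juhjf mrecw lloh pidy ffej fwrlz nuk gylac zvnih lra
Hunk 4: at line 5 remove [lloh,pidy,ffej] add [rlvs,hjbm] -> 13 lines: bixs zwbr npq uus juhjf mrecw rlvs hjbm fwrlz nuk gylac zvnih lra
Hunk 5: at line 5 remove [mrecw,rlvs] add [dni,zjw] -> 13 lines: bixs zwbr npq uus juhjf dni zjw hjbm fwrlz nuk gylac zvnih lra
Hunk 6: at line 4 remove [dni,zjw] add [uiv] -> 12 lines: bixs zwbr npq uus juhjf uiv hjbm fwrlz nuk gylac zvnih lra
Hunk 7: at line 4 remove [uiv,hjbm,fwrlz] add [mlig,otha,buq] -> 12 lines: bixs zwbr npq uus juhjf mlig otha buq nuk gylac zvnih lra
Final line count: 12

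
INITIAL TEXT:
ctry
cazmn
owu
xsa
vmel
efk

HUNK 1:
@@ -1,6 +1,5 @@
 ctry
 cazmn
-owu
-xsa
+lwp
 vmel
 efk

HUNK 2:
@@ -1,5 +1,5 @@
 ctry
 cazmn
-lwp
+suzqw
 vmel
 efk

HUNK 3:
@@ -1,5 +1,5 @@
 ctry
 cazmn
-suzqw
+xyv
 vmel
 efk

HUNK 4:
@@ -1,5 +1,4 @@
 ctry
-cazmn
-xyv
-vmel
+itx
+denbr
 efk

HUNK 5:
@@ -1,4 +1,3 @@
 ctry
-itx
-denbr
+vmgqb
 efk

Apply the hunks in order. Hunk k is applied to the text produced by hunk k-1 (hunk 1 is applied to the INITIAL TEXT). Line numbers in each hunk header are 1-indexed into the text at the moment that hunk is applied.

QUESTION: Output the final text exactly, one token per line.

Hunk 1: at line 1 remove [owu,xsa] add [lwp] -> 5 lines: ctry cazmn lwp vmel efk
Hunk 2: at line 1 remove [lwp] add [suzqw] -> 5 lines: ctry cazmn suzqw vmel efk
Hunk 3: at line 1 remove [suzqw] add [xyv] -> 5 lines: ctry cazmn xyv vmel efk
Hunk 4: at line 1 remove [cazmn,xyv,vmel] add [itx,denbr] -> 4 lines: ctry itx denbr efk
Hunk 5: at line 1 remove [itx,denbr] add [vmgqb] -> 3 lines: ctry vmgqb efk

Answer: ctry
vmgqb
efk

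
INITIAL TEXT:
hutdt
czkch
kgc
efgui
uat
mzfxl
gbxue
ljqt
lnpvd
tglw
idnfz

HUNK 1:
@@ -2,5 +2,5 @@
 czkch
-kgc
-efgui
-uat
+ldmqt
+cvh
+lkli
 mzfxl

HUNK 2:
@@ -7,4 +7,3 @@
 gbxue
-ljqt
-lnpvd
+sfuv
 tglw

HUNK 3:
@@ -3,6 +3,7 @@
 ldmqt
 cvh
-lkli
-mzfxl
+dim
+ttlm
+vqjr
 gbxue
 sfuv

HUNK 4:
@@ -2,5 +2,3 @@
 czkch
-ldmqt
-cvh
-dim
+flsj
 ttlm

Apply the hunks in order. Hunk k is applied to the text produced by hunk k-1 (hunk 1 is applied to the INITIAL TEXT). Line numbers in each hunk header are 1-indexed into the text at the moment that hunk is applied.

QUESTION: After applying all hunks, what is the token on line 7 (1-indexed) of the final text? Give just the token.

Answer: sfuv

Derivation:
Hunk 1: at line 2 remove [kgc,efgui,uat] add [ldmqt,cvh,lkli] -> 11 lines: hutdt czkch ldmqt cvh lkli mzfxl gbxue ljqt lnpvd tglw idnfz
Hunk 2: at line 7 remove [ljqt,lnpvd] add [sfuv] -> 10 lines: hutdt czkch ldmqt cvh lkli mzfxl gbxue sfuv tglw idnfz
Hunk 3: at line 3 remove [lkli,mzfxl] add [dim,ttlm,vqjr] -> 11 lines: hutdt czkch ldmqt cvh dim ttlm vqjr gbxue sfuv tglw idnfz
Hunk 4: at line 2 remove [ldmqt,cvh,dim] add [flsj] -> 9 lines: hutdt czkch flsj ttlm vqjr gbxue sfuv tglw idnfz
Final line 7: sfuv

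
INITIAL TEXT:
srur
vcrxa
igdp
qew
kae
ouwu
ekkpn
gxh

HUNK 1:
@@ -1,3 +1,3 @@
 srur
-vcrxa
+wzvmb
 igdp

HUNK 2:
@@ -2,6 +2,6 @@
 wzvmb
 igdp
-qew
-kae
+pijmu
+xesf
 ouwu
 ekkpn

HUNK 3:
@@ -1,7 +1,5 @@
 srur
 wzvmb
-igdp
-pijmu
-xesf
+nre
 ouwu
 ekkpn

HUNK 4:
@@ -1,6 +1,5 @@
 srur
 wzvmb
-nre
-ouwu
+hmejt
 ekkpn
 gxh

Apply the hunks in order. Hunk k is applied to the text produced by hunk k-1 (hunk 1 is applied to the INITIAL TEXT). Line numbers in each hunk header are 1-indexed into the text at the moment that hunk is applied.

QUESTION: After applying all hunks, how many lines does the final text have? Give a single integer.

Hunk 1: at line 1 remove [vcrxa] add [wzvmb] -> 8 lines: srur wzvmb igdp qew kae ouwu ekkpn gxh
Hunk 2: at line 2 remove [qew,kae] add [pijmu,xesf] -> 8 lines: srur wzvmb igdp pijmu xesf ouwu ekkpn gxh
Hunk 3: at line 1 remove [igdp,pijmu,xesf] add [nre] -> 6 lines: srur wzvmb nre ouwu ekkpn gxh
Hunk 4: at line 1 remove [nre,ouwu] add [hmejt] -> 5 lines: srur wzvmb hmejt ekkpn gxh
Final line count: 5

Answer: 5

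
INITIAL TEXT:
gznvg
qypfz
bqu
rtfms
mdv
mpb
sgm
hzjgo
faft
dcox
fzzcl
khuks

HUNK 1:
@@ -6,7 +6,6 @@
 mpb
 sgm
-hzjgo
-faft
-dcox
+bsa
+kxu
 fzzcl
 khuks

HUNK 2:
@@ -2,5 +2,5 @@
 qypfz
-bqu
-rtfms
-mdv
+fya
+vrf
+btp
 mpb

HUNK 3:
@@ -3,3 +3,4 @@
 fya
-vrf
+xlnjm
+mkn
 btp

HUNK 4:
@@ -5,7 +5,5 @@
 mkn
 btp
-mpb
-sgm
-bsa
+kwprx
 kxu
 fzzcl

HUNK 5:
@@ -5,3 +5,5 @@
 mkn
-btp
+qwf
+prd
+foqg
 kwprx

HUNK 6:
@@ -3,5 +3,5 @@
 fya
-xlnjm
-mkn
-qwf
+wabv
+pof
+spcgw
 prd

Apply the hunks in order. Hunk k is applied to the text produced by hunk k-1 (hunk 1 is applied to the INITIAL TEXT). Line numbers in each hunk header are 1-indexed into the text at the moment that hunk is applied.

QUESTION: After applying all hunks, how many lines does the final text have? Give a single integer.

Hunk 1: at line 6 remove [hzjgo,faft,dcox] add [bsa,kxu] -> 11 lines: gznvg qypfz bqu rtfms mdv mpb sgm bsa kxu fzzcl khuks
Hunk 2: at line 2 remove [bqu,rtfms,mdv] add [fya,vrf,btp] -> 11 lines: gznvg qypfz fya vrf btp mpb sgm bsa kxu fzzcl khuks
Hunk 3: at line 3 remove [vrf] add [xlnjm,mkn] -> 12 lines: gznvg qypfz fya xlnjm mkn btp mpb sgm bsa kxu fzzcl khuks
Hunk 4: at line 5 remove [mpb,sgm,bsa] add [kwprx] -> 10 lines: gznvg qypfz fya xlnjm mkn btp kwprx kxu fzzcl khuks
Hunk 5: at line 5 remove [btp] add [qwf,prd,foqg] -> 12 lines: gznvg qypfz fya xlnjm mkn qwf prd foqg kwprx kxu fzzcl khuks
Hunk 6: at line 3 remove [xlnjm,mkn,qwf] add [wabv,pof,spcgw] -> 12 lines: gznvg qypfz fya wabv pof spcgw prd foqg kwprx kxu fzzcl khuks
Final line count: 12

Answer: 12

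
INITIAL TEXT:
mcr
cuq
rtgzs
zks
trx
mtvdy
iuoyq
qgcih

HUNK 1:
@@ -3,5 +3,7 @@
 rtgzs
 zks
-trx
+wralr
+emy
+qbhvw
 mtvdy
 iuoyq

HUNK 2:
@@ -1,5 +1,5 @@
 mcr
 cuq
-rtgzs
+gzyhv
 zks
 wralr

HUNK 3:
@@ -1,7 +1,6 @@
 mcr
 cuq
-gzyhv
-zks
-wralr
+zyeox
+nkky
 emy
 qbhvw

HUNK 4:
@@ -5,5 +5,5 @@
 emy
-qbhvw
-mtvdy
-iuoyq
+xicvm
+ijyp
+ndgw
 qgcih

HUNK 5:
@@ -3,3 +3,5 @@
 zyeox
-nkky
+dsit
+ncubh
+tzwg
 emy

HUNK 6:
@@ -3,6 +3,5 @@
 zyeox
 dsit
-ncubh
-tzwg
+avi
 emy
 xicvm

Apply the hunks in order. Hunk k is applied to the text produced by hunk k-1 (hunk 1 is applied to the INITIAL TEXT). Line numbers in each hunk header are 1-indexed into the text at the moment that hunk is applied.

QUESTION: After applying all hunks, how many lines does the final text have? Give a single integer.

Answer: 10

Derivation:
Hunk 1: at line 3 remove [trx] add [wralr,emy,qbhvw] -> 10 lines: mcr cuq rtgzs zks wralr emy qbhvw mtvdy iuoyq qgcih
Hunk 2: at line 1 remove [rtgzs] add [gzyhv] -> 10 lines: mcr cuq gzyhv zks wralr emy qbhvw mtvdy iuoyq qgcih
Hunk 3: at line 1 remove [gzyhv,zks,wralr] add [zyeox,nkky] -> 9 lines: mcr cuq zyeox nkky emy qbhvw mtvdy iuoyq qgcih
Hunk 4: at line 5 remove [qbhvw,mtvdy,iuoyq] add [xicvm,ijyp,ndgw] -> 9 lines: mcr cuq zyeox nkky emy xicvm ijyp ndgw qgcih
Hunk 5: at line 3 remove [nkky] add [dsit,ncubh,tzwg] -> 11 lines: mcr cuq zyeox dsit ncubh tzwg emy xicvm ijyp ndgw qgcih
Hunk 6: at line 3 remove [ncubh,tzwg] add [avi] -> 10 lines: mcr cuq zyeox dsit avi emy xicvm ijyp ndgw qgcih
Final line count: 10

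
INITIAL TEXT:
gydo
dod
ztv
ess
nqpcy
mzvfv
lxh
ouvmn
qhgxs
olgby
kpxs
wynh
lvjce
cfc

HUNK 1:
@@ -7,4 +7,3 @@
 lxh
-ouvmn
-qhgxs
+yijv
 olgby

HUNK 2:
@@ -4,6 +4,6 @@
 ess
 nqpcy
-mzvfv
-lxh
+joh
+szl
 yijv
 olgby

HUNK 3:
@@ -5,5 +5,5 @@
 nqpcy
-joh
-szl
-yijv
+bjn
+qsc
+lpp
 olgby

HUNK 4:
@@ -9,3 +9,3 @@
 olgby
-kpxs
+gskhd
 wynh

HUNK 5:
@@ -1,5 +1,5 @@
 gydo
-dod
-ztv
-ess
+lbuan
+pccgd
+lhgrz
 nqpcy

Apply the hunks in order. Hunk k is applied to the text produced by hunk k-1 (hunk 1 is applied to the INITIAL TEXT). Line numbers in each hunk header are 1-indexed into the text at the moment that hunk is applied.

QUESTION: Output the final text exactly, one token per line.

Answer: gydo
lbuan
pccgd
lhgrz
nqpcy
bjn
qsc
lpp
olgby
gskhd
wynh
lvjce
cfc

Derivation:
Hunk 1: at line 7 remove [ouvmn,qhgxs] add [yijv] -> 13 lines: gydo dod ztv ess nqpcy mzvfv lxh yijv olgby kpxs wynh lvjce cfc
Hunk 2: at line 4 remove [mzvfv,lxh] add [joh,szl] -> 13 lines: gydo dod ztv ess nqpcy joh szl yijv olgby kpxs wynh lvjce cfc
Hunk 3: at line 5 remove [joh,szl,yijv] add [bjn,qsc,lpp] -> 13 lines: gydo dod ztv ess nqpcy bjn qsc lpp olgby kpxs wynh lvjce cfc
Hunk 4: at line 9 remove [kpxs] add [gskhd] -> 13 lines: gydo dod ztv ess nqpcy bjn qsc lpp olgby gskhd wynh lvjce cfc
Hunk 5: at line 1 remove [dod,ztv,ess] add [lbuan,pccgd,lhgrz] -> 13 lines: gydo lbuan pccgd lhgrz nqpcy bjn qsc lpp olgby gskhd wynh lvjce cfc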